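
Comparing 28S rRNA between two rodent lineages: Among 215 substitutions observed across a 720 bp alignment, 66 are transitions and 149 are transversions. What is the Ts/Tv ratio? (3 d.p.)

0.443

R = 66/149 = 0.442953… ≈ 0.443 (to 3 d.p.).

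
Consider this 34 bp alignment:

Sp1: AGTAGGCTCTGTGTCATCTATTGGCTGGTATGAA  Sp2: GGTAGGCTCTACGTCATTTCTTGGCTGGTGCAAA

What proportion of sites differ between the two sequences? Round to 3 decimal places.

The sequences differ at 8 of 34 positions (sites 1, 11, 12, 18, 20, 30, 31, 32).
p = 8/34 = 0.235294… ≈ 0.235 (to 3 d.p.).

0.235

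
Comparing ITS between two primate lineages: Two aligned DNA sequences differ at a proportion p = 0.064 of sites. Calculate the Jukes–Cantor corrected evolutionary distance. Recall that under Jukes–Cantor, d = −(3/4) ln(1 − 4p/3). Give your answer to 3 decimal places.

0.067

d = −(3/4) ln(1 − 4p/3) = −0.75 ln(1 − 0.085333) = −0.75 ln(0.914667)
  = −0.75 × (-0.089195) = 0.066896 substitutions/site.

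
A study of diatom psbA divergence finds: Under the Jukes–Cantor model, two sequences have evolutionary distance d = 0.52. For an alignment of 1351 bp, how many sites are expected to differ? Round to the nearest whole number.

507

Invert JC69: p = (3/4)(1 − e^(−4d/3)) = 0.75 × (1 − e^(-0.693333)) = 0.75 × (1 − 0.499907) = 0.375070.
Expected differing sites = pL ≈ 0.375070 × 1351 = 506.71957 ≈ 507.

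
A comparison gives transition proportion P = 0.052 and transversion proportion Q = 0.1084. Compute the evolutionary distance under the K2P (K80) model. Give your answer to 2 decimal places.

0.18

Under the Kimura two-parameter model, d = −½ ln(1 − 2P − Q) − ¼ ln(1 − 2Q).
1 − 2P − Q = 0.7876, giving −½ ln(0.7876) = 0.119382.
1 − 2Q = 0.7832, giving −¼ ln(0.7832) = 0.061092.
d = 0.119382 + 0.061092 = 0.180474.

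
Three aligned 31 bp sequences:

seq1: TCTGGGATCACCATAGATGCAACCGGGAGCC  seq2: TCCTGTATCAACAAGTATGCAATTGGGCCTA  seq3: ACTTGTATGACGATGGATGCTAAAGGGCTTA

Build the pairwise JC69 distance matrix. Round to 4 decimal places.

seq1–seq2: 13/31 sites differ → p ≈ 0.419355, d = −0.75 ln(1 − 0.55914) = 0.614271 ≈ 0.6143.
seq1–seq3: 13/31 sites differ → p ≈ 0.419355, d = −0.75 ln(1 − 0.55914) = 0.614271 ≈ 0.6143.
seq2–seq3: 11/31 sites differ → p ≈ 0.354839, d = −0.75 ln(1 − 0.473119) = 0.480585 ≈ 0.4806.

d(seq1,seq2) = 0.6143, d(seq1,seq3) = 0.6143, d(seq2,seq3) = 0.4806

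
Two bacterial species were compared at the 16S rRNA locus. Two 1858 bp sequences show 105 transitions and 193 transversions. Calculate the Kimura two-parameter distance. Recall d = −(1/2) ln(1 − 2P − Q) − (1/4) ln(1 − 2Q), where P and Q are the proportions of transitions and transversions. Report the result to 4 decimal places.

P = 105/1858 ≈ 0.056512 and Q = 193/1858 ≈ 0.103875.
Under the Kimura two-parameter model, d = −½ ln(1 − 2P − Q) − ¼ ln(1 − 2Q).
1 − 2P − Q = 0.783101, giving −½ ln(0.783101) = 0.122247.
1 − 2Q = 0.79225, giving −¼ ln(0.79225) = 0.058220.
d = 0.122247 + 0.058220 = 0.180467.

0.1805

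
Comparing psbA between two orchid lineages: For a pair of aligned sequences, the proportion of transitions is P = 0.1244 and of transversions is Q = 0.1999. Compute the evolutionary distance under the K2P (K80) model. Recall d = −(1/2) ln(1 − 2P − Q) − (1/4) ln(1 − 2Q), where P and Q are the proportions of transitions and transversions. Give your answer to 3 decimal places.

Under the Kimura two-parameter model, d = −½ ln(1 − 2P − Q) − ¼ ln(1 − 2Q).
1 − 2P − Q = 0.5513, giving −½ ln(0.5513) = 0.297738.
1 − 2Q = 0.6002, giving −¼ ln(0.6002) = 0.127623.
d = 0.297738 + 0.127623 = 0.425361.

0.425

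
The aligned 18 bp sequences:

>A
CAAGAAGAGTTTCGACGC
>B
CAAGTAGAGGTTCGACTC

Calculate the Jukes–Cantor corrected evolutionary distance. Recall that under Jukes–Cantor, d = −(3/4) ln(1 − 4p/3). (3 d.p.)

The sequences differ at 3 of 18 sites (5, 10, 17), so p = 3/18 ≈ 0.166667.
d = −(3/4) ln(1 − 4p/3) = −0.75 ln(1 − 0.222223) = −0.75 ln(0.777777)
  = −0.75 × (-0.251315) = 0.188486 substitutions/site.

0.188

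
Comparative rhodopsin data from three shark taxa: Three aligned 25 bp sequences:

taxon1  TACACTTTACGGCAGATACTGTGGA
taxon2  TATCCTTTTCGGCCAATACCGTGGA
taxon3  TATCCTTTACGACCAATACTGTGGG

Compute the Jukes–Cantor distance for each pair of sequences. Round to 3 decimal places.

d(taxon1,taxon2) = 0.289, d(taxon1,taxon3) = 0.289, d(taxon2,taxon3) = 0.180

taxon1–taxon2: 6/25 sites differ → p = 0.24, d = −0.75 ln(1 − 0.32) = 0.289247 ≈ 0.289.
taxon1–taxon3: 6/25 sites differ → p = 0.24, d = −0.75 ln(1 − 0.32) = 0.289247 ≈ 0.289.
taxon2–taxon3: 4/25 sites differ → p = 0.16, d = −0.75 ln(1 − 0.213333) = 0.179963 ≈ 0.180.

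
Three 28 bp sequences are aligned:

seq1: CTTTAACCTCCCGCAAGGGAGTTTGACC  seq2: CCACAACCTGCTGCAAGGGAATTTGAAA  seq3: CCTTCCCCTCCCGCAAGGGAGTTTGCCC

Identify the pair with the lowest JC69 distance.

seq1 and seq3

seq1–seq2: 8/28 differ, p = 0.286, d = 0.360.
seq1–seq3: 4/28 differ, p = 0.143, d = 0.158.
seq2–seq3: 10/28 differ, p = 0.357, d = 0.485.
The smallest distance is between seq1 and seq3.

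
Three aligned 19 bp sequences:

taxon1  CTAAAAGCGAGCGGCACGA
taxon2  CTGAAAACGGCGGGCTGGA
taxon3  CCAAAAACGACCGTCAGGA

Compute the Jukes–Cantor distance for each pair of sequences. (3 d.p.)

taxon1–taxon2: 7/19 sites differ → p ≈ 0.368421, d = −0.75 ln(1 − 0.491228) = 0.506816 ≈ 0.507.
taxon1–taxon3: 5/19 sites differ → p ≈ 0.263158, d = −0.75 ln(1 − 0.350877) = 0.324100 ≈ 0.324.
taxon2–taxon3: 6/19 sites differ → p ≈ 0.315789, d = −0.75 ln(1 − 0.421052) = 0.409907 ≈ 0.410.

d(taxon1,taxon2) = 0.507, d(taxon1,taxon3) = 0.324, d(taxon2,taxon3) = 0.410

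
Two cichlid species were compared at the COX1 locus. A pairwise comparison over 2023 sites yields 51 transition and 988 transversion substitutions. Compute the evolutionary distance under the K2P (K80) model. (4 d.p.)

1.3275

P = 51/2023 ≈ 0.02521 and Q = 988/2023 ≈ 0.488384.
Under the Kimura two-parameter model, d = −½ ln(1 − 2P − Q) − ¼ ln(1 − 2Q).
1 − 2P − Q = 0.461196, giving −½ ln(0.461196) = 0.386966.
1 − 2Q = 0.023232, giving −¼ ln(0.023232) = 0.940556.
d = 0.386966 + 0.940556 = 1.327522.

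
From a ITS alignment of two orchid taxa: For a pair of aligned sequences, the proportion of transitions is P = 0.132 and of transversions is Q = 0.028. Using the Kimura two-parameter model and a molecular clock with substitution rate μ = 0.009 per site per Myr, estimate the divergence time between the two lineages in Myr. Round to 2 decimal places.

Under the Kimura two-parameter model, d = −½ ln(1 − 2P − Q) − ¼ ln(1 − 2Q).
1 − 2P − Q = 0.708, giving −½ ln(0.708) = 0.172656.
1 − 2Q = 0.944, giving −¼ ln(0.944) = 0.014407.
d = 0.172656 + 0.014407 = 0.187063.
Under a molecular clock d = 2μt, so t = d/(2μ) = 0.187063 / (2 × 0.009) = 10.39 Myr.

10.39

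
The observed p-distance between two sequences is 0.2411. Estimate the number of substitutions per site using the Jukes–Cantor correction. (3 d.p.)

d = −(3/4) ln(1 − 4p/3) = −0.75 ln(1 − 0.321467) = −0.75 ln(0.678533)
  = −0.75 × (-0.387822) = 0.290867 substitutions/site.

0.291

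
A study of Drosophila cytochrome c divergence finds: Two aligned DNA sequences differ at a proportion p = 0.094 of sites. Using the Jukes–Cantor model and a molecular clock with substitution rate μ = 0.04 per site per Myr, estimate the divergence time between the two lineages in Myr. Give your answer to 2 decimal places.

1.26

d = −(3/4) ln(1 − 4p/3) = −0.75 ln(1 − 0.125333) = −0.75 ln(0.874667)
  = −0.75 × (-0.133912) = 0.100434 substitutions/site.
Under a molecular clock d = 2μt, so t = d/(2μ) = 0.100434 / (2 × 0.04) = 1.26 Myr.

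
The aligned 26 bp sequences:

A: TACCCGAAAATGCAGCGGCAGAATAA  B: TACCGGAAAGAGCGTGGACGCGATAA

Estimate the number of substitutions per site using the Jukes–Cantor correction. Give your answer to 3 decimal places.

The sequences differ at 10 of 26 sites (5, 10, 11, 14, 15, 16, 18, 20, 21, 22), so p = 10/26 ≈ 0.384615.
d = −(3/4) ln(1 − 4p/3) = −0.75 ln(1 − 0.51282) = −0.75 ln(0.48718)
  = −0.75 × (-0.719122) = 0.539342 substitutions/site.

0.539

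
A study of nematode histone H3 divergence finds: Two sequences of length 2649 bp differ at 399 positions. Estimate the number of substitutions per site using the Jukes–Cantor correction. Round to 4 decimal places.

0.1681

p = 399/2649 ≈ 0.150623.
d = −(3/4) ln(1 − 4p/3) = −0.75 ln(1 − 0.200831) = −0.75 ln(0.799169)
  = −0.75 × (-0.224183) = 0.168137 substitutions/site.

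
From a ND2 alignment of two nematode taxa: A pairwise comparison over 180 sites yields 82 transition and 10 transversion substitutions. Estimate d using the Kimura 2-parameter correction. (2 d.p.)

P = 82/180 ≈ 0.455556 and Q = 10/180 ≈ 0.055556.
Under the Kimura two-parameter model, d = −½ ln(1 − 2P − Q) − ¼ ln(1 − 2Q).
1 − 2P − Q = 0.033332, giving −½ ln(0.033332) = 1.700619.
1 − 2Q = 0.888888, giving −¼ ln(0.888888) = 0.029446.
d = 1.700619 + 0.029446 = 1.730065.

1.73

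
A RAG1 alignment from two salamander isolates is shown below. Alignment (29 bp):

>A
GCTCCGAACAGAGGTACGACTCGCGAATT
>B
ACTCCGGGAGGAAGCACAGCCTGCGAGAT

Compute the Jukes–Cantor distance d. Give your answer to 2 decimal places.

The sequences differ at 13 of 29 sites, so p = 13/29 ≈ 0.448276.
d = −(3/4) ln(1 − 4p/3) = −0.75 ln(1 − 0.597701) = −0.75 ln(0.402299)
  = −0.75 × (-0.910560) = 0.682920 substitutions/site.

0.68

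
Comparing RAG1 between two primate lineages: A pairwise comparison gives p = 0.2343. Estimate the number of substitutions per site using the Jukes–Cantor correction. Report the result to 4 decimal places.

0.2809

d = −(3/4) ln(1 − 4p/3) = −0.75 ln(1 − 0.3124) = −0.75 ln(0.6876)
  = −0.75 × (-0.374548) = 0.280911 substitutions/site.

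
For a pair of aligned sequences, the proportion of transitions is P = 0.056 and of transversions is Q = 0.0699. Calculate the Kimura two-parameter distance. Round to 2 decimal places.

Under the Kimura two-parameter model, d = −½ ln(1 − 2P − Q) − ¼ ln(1 − 2Q).
1 − 2P − Q = 0.8181, giving −½ ln(0.8181) = 0.100385.
1 − 2Q = 0.8602, giving −¼ ln(0.8602) = 0.037648.
d = 0.100385 + 0.037648 = 0.138033.

0.14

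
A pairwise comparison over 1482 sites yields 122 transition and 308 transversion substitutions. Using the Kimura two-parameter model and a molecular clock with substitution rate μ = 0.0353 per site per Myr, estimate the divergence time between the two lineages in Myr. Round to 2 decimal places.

P = 122/1482 ≈ 0.082321 and Q = 308/1482 ≈ 0.207827.
Under the Kimura two-parameter model, d = −½ ln(1 − 2P − Q) − ¼ ln(1 − 2Q).
1 − 2P − Q = 0.627531, giving −½ ln(0.627531) = 0.232981.
1 − 2Q = 0.584346, giving −¼ ln(0.584346) = 0.134316.
d = 0.232981 + 0.134316 = 0.367297.
Under a molecular clock d = 2μt, so t = d/(2μ) = 0.367297 / (2 × 0.0353) = 5.20 Myr.

5.20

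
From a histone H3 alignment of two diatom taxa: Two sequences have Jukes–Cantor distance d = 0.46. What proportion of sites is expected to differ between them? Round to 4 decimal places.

0.3438

p = (3/4)(1 − e^(−4d/3)) = 0.75 × (1 − e^(-0.613333)) = 0.75 × (1 − 0.541543) = 0.343843.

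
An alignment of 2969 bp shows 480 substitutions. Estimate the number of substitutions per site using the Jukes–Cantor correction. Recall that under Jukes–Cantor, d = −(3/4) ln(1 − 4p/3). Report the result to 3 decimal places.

0.182

p = 480/2969 ≈ 0.161671.
d = −(3/4) ln(1 − 4p/3) = −0.75 ln(1 − 0.215561) = −0.75 ln(0.784439)
  = −0.75 × (-0.242786) = 0.182090 substitutions/site.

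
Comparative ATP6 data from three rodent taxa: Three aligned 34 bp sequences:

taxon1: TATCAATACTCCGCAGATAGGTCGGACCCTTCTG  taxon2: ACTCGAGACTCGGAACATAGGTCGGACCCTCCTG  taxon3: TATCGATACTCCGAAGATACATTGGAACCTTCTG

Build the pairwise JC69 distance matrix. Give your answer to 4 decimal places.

d(taxon1,taxon2) = 0.2824, d(taxon1,taxon3) = 0.2012, d(taxon2,taxon3) = 0.3734

taxon1–taxon2: 8/34 sites differ → p ≈ 0.235294, d = −0.75 ln(1 − 0.313725) = 0.282358 ≈ 0.2824.
taxon1–taxon3: 6/34 sites differ → p ≈ 0.176471, d = −0.75 ln(1 − 0.235295) = 0.201199 ≈ 0.2012.
taxon2–taxon3: 10/34 sites differ → p ≈ 0.294118, d = −0.75 ln(1 − 0.392157) = 0.373379 ≈ 0.3734.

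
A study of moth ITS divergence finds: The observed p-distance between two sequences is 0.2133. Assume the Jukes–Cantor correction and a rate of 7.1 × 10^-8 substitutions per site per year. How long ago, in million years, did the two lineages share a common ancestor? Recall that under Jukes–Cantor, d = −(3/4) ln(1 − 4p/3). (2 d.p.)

d = −(3/4) ln(1 − 4p/3) = −0.75 ln(1 − 0.2844) = −0.75 ln(0.7156)
  = −0.75 × (-0.334634) = 0.250976 substitutions/site.
Under a molecular clock d = 2μt, so t = d/(2μ) = 0.250976 / (2 × 7.1 × 10^-8) = 1.77 million years.

1.77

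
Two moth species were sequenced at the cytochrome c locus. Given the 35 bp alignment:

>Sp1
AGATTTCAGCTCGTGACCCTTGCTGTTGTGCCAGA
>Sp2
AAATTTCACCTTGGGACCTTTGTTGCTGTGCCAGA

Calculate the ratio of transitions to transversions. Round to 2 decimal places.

Transitions are A↔G and C↔T; transversions are all other mismatches.
Transitions: 5. Transversions: 2.
R = 5/2 = 2.50.

2.50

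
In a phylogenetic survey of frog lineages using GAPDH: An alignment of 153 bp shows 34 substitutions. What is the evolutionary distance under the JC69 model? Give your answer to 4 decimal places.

0.2635

p = 34/153 ≈ 0.222222.
d = −(3/4) ln(1 − 4p/3) = −0.75 ln(1 − 0.296296) = −0.75 ln(0.703704)
  = −0.75 × (-0.351397) = 0.263548 substitutions/site.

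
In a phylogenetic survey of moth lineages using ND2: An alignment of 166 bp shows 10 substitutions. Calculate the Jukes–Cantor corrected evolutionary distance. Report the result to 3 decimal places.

0.063

p = 10/166 ≈ 0.060241.
d = −(3/4) ln(1 − 4p/3) = −0.75 ln(1 − 0.080321) = −0.75 ln(0.919679)
  = −0.75 × (-0.083731) = 0.062798 substitutions/site.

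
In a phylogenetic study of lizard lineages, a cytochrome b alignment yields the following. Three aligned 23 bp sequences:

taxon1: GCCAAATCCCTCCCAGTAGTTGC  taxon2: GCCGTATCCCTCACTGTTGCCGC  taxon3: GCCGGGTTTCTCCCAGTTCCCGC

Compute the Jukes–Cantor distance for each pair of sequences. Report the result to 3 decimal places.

d(taxon1,taxon2) = 0.390, d(taxon1,taxon3) = 0.553, d(taxon2,taxon3) = 0.390

taxon1–taxon2: 7/23 sites differ → p ≈ 0.304348, d = −0.75 ln(1 − 0.405797) = 0.390401 ≈ 0.390.
taxon1–taxon3: 9/23 sites differ → p ≈ 0.391304, d = −0.75 ln(1 − 0.521739) = 0.553199 ≈ 0.553.
taxon2–taxon3: 7/23 sites differ → p ≈ 0.304348, d = −0.75 ln(1 − 0.405797) = 0.390401 ≈ 0.390.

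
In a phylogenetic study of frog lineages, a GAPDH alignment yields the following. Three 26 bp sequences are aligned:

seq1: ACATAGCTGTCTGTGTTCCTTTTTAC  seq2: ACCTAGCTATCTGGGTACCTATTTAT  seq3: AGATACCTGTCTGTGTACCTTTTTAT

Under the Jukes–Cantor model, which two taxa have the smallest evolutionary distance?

seq1 and seq3

seq1–seq2: 6/26 differ, p = 0.231, d = 0.276.
seq1–seq3: 4/26 differ, p = 0.154, d = 0.172.
seq2–seq3: 6/26 differ, p = 0.231, d = 0.276.
The smallest distance is between seq1 and seq3.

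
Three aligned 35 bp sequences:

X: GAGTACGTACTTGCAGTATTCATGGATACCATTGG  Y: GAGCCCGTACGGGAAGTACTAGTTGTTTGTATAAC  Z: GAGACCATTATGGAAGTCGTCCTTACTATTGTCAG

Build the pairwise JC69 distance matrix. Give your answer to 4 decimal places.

d(X,Y) = 0.7053, d(X,Z) = 0.8681, d(Y,Z) = 0.7053

X–Y: 16/35 sites differ → p ≈ 0.457143, d = −0.75 ln(1 − 0.609524) = 0.705292 ≈ 0.7053.
X–Z: 18/35 sites differ → p ≈ 0.514286, d = −0.75 ln(1 − 0.685715) = 0.868091 ≈ 0.8681.
Y–Z: 16/35 sites differ → p ≈ 0.457143, d = −0.75 ln(1 − 0.609524) = 0.705292 ≈ 0.7053.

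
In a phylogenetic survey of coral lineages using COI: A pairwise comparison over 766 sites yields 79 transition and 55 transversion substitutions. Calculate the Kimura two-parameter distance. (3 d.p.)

0.202

P = 79/766 ≈ 0.103133 and Q = 55/766 ≈ 0.071802.
Under the Kimura two-parameter model, d = −½ ln(1 − 2P − Q) − ¼ ln(1 − 2Q).
1 − 2P − Q = 0.721932, giving −½ ln(0.721932) = 0.162912.
1 − 2Q = 0.856396, giving −¼ ln(0.856396) = 0.038756.
d = 0.162912 + 0.038756 = 0.201668.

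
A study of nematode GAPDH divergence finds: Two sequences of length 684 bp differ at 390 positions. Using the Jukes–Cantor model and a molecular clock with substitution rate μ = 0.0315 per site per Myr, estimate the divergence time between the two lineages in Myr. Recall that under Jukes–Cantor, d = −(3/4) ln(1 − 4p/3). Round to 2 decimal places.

17.00

p = 390/684 ≈ 0.570175.
d = −(3/4) ln(1 − 4p/3) = −0.75 ln(1 − 0.760233) = −0.75 ln(0.239767)
  = −0.75 × (-1.428088) = 1.071066 substitutions/site.
Under a molecular clock d = 2μt, so t = d/(2μ) = 1.071066 / (2 × 0.0315) = 17.00 Myr.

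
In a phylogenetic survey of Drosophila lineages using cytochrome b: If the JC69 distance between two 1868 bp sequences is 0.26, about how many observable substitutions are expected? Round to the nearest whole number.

410

Invert JC69: p = (3/4)(1 − e^(−4d/3)) = 0.75 × (1 − e^(-0.346667)) = 0.75 × (1 − 0.707041) = 0.219719.
Expected differing sites = pL ≈ 0.219719 × 1868 = 410.435092 ≈ 410.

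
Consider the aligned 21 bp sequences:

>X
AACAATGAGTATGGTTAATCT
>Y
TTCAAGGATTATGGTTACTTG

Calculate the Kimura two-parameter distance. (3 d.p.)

0.452

Of 21 sites, 1 differences are transitions and 6 are transversions, so P = 1/21 ≈ 0.047619 and Q = 6/21 ≈ 0.285714.
Under the Kimura two-parameter model, d = −½ ln(1 − 2P − Q) − ¼ ln(1 − 2Q).
1 − 2P − Q = 0.619048, giving −½ ln(0.619048) = 0.239786.
1 − 2Q = 0.428572, giving −¼ ln(0.428572) = 0.211824.
d = 0.239786 + 0.211824 = 0.451610.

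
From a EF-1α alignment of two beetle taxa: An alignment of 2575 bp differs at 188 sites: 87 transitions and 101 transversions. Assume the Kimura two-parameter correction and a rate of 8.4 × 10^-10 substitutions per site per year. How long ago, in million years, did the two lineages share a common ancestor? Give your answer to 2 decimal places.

45.77

P = 87/2575 ≈ 0.033786 and Q = 101/2575 ≈ 0.039223.
Under the Kimura two-parameter model, d = −½ ln(1 − 2P − Q) − ¼ ln(1 − 2Q).
1 − 2P − Q = 0.893205, giving −½ ln(0.893205) = 0.056470.
1 − 2Q = 0.921554, giving −¼ ln(0.921554) = 0.020423.
d = 0.056470 + 0.020423 = 0.076893.
Under a molecular clock d = 2μt, so t = d/(2μ) = 0.076893 / (2 × 8.4 × 10^-10) = 45.77 million years.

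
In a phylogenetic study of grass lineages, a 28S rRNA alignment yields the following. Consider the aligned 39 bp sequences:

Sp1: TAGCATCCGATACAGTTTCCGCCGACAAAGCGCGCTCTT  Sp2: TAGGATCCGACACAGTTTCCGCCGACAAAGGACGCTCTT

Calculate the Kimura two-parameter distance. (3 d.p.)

Of 39 sites, 2 differences are transitions and 2 are transversions, so P = 2/39 ≈ 0.051282 and Q = 2/39 ≈ 0.051282.
Under the Kimura two-parameter model, d = −½ ln(1 − 2P − Q) − ¼ ln(1 − 2Q).
1 − 2P − Q = 0.846154, giving −½ ln(0.846154) = 0.083527.
1 − 2Q = 0.897436, giving −¼ ln(0.897436) = 0.027053.
d = 0.083527 + 0.027053 = 0.110580.

0.111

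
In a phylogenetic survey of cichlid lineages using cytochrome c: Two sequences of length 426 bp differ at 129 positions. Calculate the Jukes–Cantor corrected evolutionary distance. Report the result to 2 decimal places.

0.39

p = 129/426 ≈ 0.302817.
d = −(3/4) ln(1 − 4p/3) = −0.75 ln(1 − 0.403756) = −0.75 ln(0.596244)
  = −0.75 × (-0.517105) = 0.387829 substitutions/site.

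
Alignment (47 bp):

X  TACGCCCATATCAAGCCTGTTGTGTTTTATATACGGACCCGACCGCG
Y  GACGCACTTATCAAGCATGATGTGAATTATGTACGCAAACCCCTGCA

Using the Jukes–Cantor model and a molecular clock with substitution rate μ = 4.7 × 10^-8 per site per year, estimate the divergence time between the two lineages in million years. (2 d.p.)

The sequences differ at 15 of 47 sites, so p = 15/47 ≈ 0.319149.
d = −(3/4) ln(1 − 4p/3) = −0.75 ln(1 − 0.425532) = −0.75 ln(0.574468)
  = −0.75 × (-0.554311) = 0.415733 substitutions/site.
Under a molecular clock d = 2μt, so t = d/(2μ) = 0.415733 / (2 × 4.7 × 10^-8) = 4.42 million years.

4.42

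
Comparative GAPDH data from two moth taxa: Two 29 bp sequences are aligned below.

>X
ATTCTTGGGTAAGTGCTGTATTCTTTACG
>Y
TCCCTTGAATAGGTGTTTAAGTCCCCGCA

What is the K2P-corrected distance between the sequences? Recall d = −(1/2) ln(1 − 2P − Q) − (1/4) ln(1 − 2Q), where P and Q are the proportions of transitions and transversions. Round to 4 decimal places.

Of 29 sites, 11 differences are transitions and 4 are transversions, so P = 11/29 ≈ 0.37931 and Q = 4/29 ≈ 0.137931.
Under the Kimura two-parameter model, d = −½ ln(1 − 2P − Q) − ¼ ln(1 − 2Q).
1 − 2P − Q = 0.103449, giving −½ ln(0.103449) = 1.134338.
1 − 2Q = 0.724138, giving −¼ ln(0.724138) = 0.080693.
d = 1.134338 + 0.080693 = 1.215031.

1.2150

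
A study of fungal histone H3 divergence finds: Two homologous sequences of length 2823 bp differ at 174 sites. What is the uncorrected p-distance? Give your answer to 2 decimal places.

p = 174/2823 = 0.061636… ≈ 0.06 (to 2 d.p.).

0.06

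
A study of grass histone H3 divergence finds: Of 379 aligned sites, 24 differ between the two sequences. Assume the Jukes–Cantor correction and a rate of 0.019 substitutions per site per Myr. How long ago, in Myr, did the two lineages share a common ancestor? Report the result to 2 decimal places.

1.74

p = 24/379 ≈ 0.063325.
d = −(3/4) ln(1 − 4p/3) = −0.75 ln(1 − 0.084433) = −0.75 ln(0.915567)
  = −0.75 × (-0.088212) = 0.066159 substitutions/site.
Under a molecular clock d = 2μt, so t = d/(2μ) = 0.066159 / (2 × 0.019) = 1.74 Myr.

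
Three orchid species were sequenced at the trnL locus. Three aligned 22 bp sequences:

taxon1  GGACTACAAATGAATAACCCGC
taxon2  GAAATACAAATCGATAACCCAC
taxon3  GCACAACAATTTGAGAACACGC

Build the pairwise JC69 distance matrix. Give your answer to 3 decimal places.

taxon1–taxon2: 5/22 sites differ → p ≈ 0.227273, d = −0.75 ln(1 − 0.303031) = 0.270761 ≈ 0.271.
taxon1–taxon3: 7/22 sites differ → p ≈ 0.318182, d = −0.75 ln(1 − 0.424243) = 0.414052 ≈ 0.414.
taxon2–taxon3: 8/22 sites differ → p ≈ 0.363636, d = −0.75 ln(1 − 0.484848) = 0.497470 ≈ 0.497.

d(taxon1,taxon2) = 0.271, d(taxon1,taxon3) = 0.414, d(taxon2,taxon3) = 0.497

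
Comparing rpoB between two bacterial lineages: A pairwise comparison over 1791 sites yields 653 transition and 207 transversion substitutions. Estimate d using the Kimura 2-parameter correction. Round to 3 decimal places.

0.997

P = 653/1791 ≈ 0.364601 and Q = 207/1791 ≈ 0.115578.
Under the Kimura two-parameter model, d = −½ ln(1 − 2P − Q) − ¼ ln(1 − 2Q).
1 − 2P − Q = 0.15522, giving −½ ln(0.15522) = 0.931456.
1 − 2Q = 0.768844, giving −¼ ln(0.768844) = 0.065717.
d = 0.931456 + 0.065717 = 0.997173.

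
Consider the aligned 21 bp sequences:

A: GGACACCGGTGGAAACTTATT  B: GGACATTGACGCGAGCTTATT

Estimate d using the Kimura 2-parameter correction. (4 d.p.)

0.5076

Of 21 sites, 6 differences are transitions and 1 are transversions, so P = 6/21 ≈ 0.285714 and Q = 1/21 ≈ 0.047619.
Under the Kimura two-parameter model, d = −½ ln(1 − 2P − Q) − ¼ ln(1 − 2Q).
1 − 2P − Q = 0.380953, giving −½ ln(0.380953) = 0.482540.
1 − 2Q = 0.904762, giving −¼ ln(0.904762) = 0.025021.
d = 0.482540 + 0.025021 = 0.507561.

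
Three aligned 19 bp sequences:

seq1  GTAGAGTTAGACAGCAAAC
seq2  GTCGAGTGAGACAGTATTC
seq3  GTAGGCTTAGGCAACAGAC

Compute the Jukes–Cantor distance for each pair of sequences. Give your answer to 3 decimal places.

d(seq1,seq2) = 0.324, d(seq1,seq3) = 0.324, d(seq2,seq3) = 0.749

seq1–seq2: 5/19 sites differ → p ≈ 0.263158, d = −0.75 ln(1 − 0.350877) = 0.324100 ≈ 0.324.
seq1–seq3: 5/19 sites differ → p ≈ 0.263158, d = −0.75 ln(1 − 0.350877) = 0.324100 ≈ 0.324.
seq2–seq3: 9/19 sites differ → p ≈ 0.473684, d = −0.75 ln(1 − 0.631579) = 0.748897 ≈ 0.749.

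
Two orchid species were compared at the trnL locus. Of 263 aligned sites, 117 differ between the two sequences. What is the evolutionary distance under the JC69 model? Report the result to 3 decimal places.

0.674

p = 117/263 ≈ 0.444867.
d = −(3/4) ln(1 − 4p/3) = −0.75 ln(1 − 0.593156) = −0.75 ln(0.406844)
  = −0.75 × (-0.899325) = 0.674494 substitutions/site.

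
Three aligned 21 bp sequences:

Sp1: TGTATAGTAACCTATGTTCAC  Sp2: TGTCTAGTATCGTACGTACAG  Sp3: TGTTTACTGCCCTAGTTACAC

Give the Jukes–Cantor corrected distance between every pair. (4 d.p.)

d(Sp1,Sp2) = 0.3597, d(Sp1,Sp3) = 0.4408, d(Sp2,Sp3) = 0.5319

Sp1–Sp2: 6/21 sites differ → p ≈ 0.285714, d = −0.75 ln(1 − 0.380952) = 0.359679 ≈ 0.3597.
Sp1–Sp3: 7/21 sites differ → p ≈ 0.333333, d = −0.75 ln(1 − 0.444444) = 0.440839 ≈ 0.4408.
Sp2–Sp3: 8/21 sites differ → p ≈ 0.380952, d = −0.75 ln(1 − 0.507936) = 0.531860 ≈ 0.5319.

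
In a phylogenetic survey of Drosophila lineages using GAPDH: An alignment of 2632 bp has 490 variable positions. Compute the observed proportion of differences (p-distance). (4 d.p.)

p = 490/2632 = 0.186170… ≈ 0.1862 (to 4 d.p.).

0.1862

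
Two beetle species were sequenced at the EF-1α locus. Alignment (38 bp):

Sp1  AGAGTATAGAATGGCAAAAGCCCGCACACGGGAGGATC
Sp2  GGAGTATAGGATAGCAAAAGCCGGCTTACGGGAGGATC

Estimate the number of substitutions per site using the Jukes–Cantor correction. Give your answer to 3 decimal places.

0.177

The sequences differ at 6 of 38 sites (1, 10, 13, 23, 26, 27), so p = 6/38 ≈ 0.157895.
d = −(3/4) ln(1 − 4p/3) = −0.75 ln(1 − 0.210527) = −0.75 ln(0.789473)
  = −0.75 × (-0.236390) = 0.177293 substitutions/site.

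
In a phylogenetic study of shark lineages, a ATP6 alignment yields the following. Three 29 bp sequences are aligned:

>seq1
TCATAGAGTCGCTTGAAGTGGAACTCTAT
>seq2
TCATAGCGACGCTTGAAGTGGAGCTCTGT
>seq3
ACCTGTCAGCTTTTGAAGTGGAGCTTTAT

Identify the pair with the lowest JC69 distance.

seq1–seq2: 4/29 differ, p = 0.138, d = 0.152.
seq1–seq3: 11/29 differ, p = 0.379, d = 0.529.
seq2–seq3: 10/29 differ, p = 0.345, d = 0.462.
The smallest distance is between seq1 and seq2.

seq1 and seq2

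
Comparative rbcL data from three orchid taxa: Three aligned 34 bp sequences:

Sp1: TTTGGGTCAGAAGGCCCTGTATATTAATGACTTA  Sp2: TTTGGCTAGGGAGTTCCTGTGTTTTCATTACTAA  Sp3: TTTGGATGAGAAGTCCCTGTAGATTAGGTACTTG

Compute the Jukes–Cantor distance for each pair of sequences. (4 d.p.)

Sp1–Sp2: 11/34 sites differ → p ≈ 0.323529, d = −0.75 ln(1 − 0.431372) = 0.423397 ≈ 0.4234.
Sp1–Sp3: 8/34 sites differ → p ≈ 0.235294, d = −0.75 ln(1 − 0.313725) = 0.282358 ≈ 0.2824.
Sp2–Sp3: 13/34 sites differ → p ≈ 0.382353, d = −0.75 ln(1 − 0.509804) = 0.534712 ≈ 0.5347.

d(Sp1,Sp2) = 0.4234, d(Sp1,Sp3) = 0.2824, d(Sp2,Sp3) = 0.5347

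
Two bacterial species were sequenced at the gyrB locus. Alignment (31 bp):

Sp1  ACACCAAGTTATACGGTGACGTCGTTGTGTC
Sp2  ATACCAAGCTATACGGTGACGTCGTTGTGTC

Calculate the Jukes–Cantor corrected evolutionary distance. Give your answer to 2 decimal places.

The sequences differ at 2 of 31 sites (2, 9), so p = 2/31 ≈ 0.064516.
d = −(3/4) ln(1 − 4p/3) = −0.75 ln(1 − 0.086021) = −0.75 ln(0.913979)
  = −0.75 × (-0.089948) = 0.067461 substitutions/site.

0.07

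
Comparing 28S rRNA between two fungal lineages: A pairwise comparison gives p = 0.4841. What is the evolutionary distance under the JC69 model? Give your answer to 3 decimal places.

d = −(3/4) ln(1 − 4p/3) = −0.75 ln(1 − 0.645467) = −0.75 ln(0.354533)
  = −0.75 × (-1.036954) = 0.777716 substitutions/site.

0.778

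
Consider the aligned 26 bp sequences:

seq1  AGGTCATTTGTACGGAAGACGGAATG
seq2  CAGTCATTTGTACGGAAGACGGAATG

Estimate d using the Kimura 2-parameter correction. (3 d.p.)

Of 26 sites, 1 differences are transitions and 1 are transversions, so P = 1/26 ≈ 0.038462 and Q = 1/26 ≈ 0.038462.
Under the Kimura two-parameter model, d = −½ ln(1 − 2P − Q) − ¼ ln(1 − 2Q).
1 − 2P − Q = 0.884614, giving −½ ln(0.884614) = 0.061302.
1 − 2Q = 0.923076, giving −¼ ln(0.923076) = 0.020011.
d = 0.061302 + 0.020011 = 0.081313.

0.081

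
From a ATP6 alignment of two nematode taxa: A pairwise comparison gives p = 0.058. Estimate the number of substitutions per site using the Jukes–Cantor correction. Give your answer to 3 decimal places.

d = −(3/4) ln(1 − 4p/3) = −0.75 ln(1 − 0.077333) = −0.75 ln(0.922667)
  = −0.75 × (-0.080487) = 0.060365 substitutions/site.

0.060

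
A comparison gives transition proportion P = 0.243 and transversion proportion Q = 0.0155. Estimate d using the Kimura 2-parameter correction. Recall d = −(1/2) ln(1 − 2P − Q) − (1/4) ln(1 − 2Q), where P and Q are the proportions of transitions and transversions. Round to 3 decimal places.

Under the Kimura two-parameter model, d = −½ ln(1 − 2P − Q) − ¼ ln(1 − 2Q).
1 − 2P − Q = 0.4985, giving −½ ln(0.4985) = 0.348076.
1 − 2Q = 0.969, giving −¼ ln(0.969) = 0.007873.
d = 0.348076 + 0.007873 = 0.355949.

0.356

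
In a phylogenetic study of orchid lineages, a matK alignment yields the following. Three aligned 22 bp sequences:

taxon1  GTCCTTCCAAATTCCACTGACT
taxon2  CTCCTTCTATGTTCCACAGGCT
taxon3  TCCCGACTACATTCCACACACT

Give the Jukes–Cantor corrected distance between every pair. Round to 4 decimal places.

taxon1–taxon2: 6/22 sites differ → p ≈ 0.272727, d = −0.75 ln(1 − 0.363636) = 0.338988 ≈ 0.3390.
taxon1–taxon3: 8/22 sites differ → p ≈ 0.363636, d = −0.75 ln(1 − 0.484848) = 0.497470 ≈ 0.4975.
taxon2–taxon3: 8/22 sites differ → p ≈ 0.363636, d = −0.75 ln(1 − 0.484848) = 0.497470 ≈ 0.4975.

d(taxon1,taxon2) = 0.3390, d(taxon1,taxon3) = 0.4975, d(taxon2,taxon3) = 0.4975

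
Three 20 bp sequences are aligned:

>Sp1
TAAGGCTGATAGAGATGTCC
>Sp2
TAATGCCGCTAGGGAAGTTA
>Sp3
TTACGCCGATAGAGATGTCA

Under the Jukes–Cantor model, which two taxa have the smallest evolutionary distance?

Sp1–Sp2: 7/20 differ, p = 0.350, d = 0.471.
Sp1–Sp3: 4/20 differ, p = 0.200, d = 0.233.
Sp2–Sp3: 6/20 differ, p = 0.300, d = 0.383.
The smallest distance is between Sp1 and Sp3.

Sp1 and Sp3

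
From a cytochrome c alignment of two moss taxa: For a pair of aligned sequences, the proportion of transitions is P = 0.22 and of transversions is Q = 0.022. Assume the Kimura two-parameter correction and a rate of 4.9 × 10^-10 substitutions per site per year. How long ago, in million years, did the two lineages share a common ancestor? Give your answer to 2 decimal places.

Under the Kimura two-parameter model, d = −½ ln(1 − 2P − Q) − ¼ ln(1 − 2Q).
1 − 2P − Q = 0.538, giving −½ ln(0.538) = 0.309948.
1 − 2Q = 0.956, giving −¼ ln(0.956) = 0.011249.
d = 0.309948 + 0.011249 = 0.321197.
Under a molecular clock d = 2μt, so t = d/(2μ) = 0.321197 / (2 × 4.9 × 10^-10) = 327.75 million years.

327.75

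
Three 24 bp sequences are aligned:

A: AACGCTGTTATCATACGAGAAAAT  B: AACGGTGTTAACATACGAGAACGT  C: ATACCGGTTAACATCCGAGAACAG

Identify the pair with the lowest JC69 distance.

A and B

A–B: 4/24 differ, p = 0.167, d = 0.188.
A–C: 8/24 differ, p = 0.333, d = 0.441.
B–C: 8/24 differ, p = 0.333, d = 0.441.
The smallest distance is between A and B.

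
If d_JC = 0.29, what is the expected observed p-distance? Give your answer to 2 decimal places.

0.24

p = (3/4)(1 − e^(−4d/3)) = 0.75 × (1 − e^(-0.386667)) = 0.75 × (1 − 0.679317) = 0.240512.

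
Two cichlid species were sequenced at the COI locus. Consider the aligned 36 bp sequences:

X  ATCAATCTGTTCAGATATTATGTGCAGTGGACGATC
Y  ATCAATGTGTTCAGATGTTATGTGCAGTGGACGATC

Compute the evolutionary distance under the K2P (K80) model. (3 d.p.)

0.058

Of 36 sites, 1 differences are transitions and 1 are transversions, so P = 1/36 ≈ 0.027778 and Q = 1/36 ≈ 0.027778.
Under the Kimura two-parameter model, d = −½ ln(1 − 2P − Q) − ¼ ln(1 − 2Q).
1 − 2P − Q = 0.916666, giving −½ ln(0.916666) = 0.043506.
1 − 2Q = 0.944444, giving −¼ ln(0.944444) = 0.014290.
d = 0.043506 + 0.014290 = 0.057796.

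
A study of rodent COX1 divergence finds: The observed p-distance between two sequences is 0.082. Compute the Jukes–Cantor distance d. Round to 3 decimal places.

d = −(3/4) ln(1 − 4p/3) = −0.75 ln(1 − 0.109333) = −0.75 ln(0.890667)
  = −0.75 × (-0.115785) = 0.086839 substitutions/site.

0.087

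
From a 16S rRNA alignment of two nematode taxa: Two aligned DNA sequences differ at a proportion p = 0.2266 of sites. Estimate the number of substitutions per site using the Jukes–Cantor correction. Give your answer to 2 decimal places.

0.27

d = −(3/4) ln(1 − 4p/3) = −0.75 ln(1 − 0.302133) = −0.75 ln(0.697867)
  = −0.75 × (-0.359727) = 0.269795 substitutions/site.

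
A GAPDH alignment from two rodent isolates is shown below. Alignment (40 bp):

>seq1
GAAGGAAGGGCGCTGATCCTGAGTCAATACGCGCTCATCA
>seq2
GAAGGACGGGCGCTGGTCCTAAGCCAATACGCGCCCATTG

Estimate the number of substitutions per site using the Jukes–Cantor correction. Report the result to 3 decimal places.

The sequences differ at 7 of 40 sites (7, 16, 21, 24, 35, 39, 40), so p = 7/40 = 0.175.
d = −(3/4) ln(1 − 4p/3) = −0.75 ln(1 − 0.233333) = −0.75 ln(0.766667)
  = −0.75 × (-0.265703) = 0.199277 substitutions/site.

0.199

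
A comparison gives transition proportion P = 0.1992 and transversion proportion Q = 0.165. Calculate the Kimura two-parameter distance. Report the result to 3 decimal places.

Under the Kimura two-parameter model, d = −½ ln(1 − 2P − Q) − ¼ ln(1 − 2Q).
1 − 2P − Q = 0.4366, giving −½ ln(0.4366) = 0.414369.
1 − 2Q = 0.67, giving −¼ ln(0.67) = 0.100119.
d = 0.414369 + 0.100119 = 0.514488.

0.514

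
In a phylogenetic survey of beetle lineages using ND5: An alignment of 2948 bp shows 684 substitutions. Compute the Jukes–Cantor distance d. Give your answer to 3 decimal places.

p = 684/2948 ≈ 0.232022.
d = −(3/4) ln(1 − 4p/3) = −0.75 ln(1 − 0.309363) = −0.75 ln(0.690637)
  = −0.75 × (-0.370141) = 0.277606 substitutions/site.

0.278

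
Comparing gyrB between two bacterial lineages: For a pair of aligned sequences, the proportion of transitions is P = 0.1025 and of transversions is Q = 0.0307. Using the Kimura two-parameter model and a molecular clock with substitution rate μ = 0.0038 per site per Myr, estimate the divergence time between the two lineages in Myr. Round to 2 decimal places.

19.77

Under the Kimura two-parameter model, d = −½ ln(1 − 2P − Q) − ¼ ln(1 − 2Q).
1 − 2P − Q = 0.7643, giving −½ ln(0.7643) = 0.134397.
1 − 2Q = 0.9386, giving −¼ ln(0.9386) = 0.015841.
d = 0.134397 + 0.015841 = 0.150238.
Under a molecular clock d = 2μt, so t = d/(2μ) = 0.150238 / (2 × 0.0038) = 19.77 Myr.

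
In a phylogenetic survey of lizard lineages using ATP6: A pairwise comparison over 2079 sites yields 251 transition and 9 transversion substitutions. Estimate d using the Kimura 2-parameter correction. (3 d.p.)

P = 251/2079 ≈ 0.120731 and Q = 9/2079 ≈ 0.004329.
Under the Kimura two-parameter model, d = −½ ln(1 − 2P − Q) − ¼ ln(1 − 2Q).
1 − 2P − Q = 0.754209, giving −½ ln(0.754209) = 0.141043.
1 − 2Q = 0.991342, giving −¼ ln(0.991342) = 0.002174.
d = 0.141043 + 0.002174 = 0.143217.

0.143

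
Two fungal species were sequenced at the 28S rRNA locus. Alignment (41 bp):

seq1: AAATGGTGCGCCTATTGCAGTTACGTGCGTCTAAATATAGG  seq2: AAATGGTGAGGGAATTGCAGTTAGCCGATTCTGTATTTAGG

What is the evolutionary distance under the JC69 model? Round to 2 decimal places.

0.37

The sequences differ at 12 of 41 sites, so p = 12/41 ≈ 0.292683.
d = −(3/4) ln(1 − 4p/3) = −0.75 ln(1 − 0.390244) = −0.75 ln(0.609756)
  = −0.75 × (-0.494696) = 0.371022 substitutions/site.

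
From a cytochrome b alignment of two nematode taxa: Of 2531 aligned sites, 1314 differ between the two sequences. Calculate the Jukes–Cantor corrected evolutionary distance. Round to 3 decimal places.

0.884

p = 1314/2531 ≈ 0.519162.
d = −(3/4) ln(1 − 4p/3) = −0.75 ln(1 − 0.692216) = −0.75 ln(0.307784)
  = −0.75 × (-1.178357) = 0.883768 substitutions/site.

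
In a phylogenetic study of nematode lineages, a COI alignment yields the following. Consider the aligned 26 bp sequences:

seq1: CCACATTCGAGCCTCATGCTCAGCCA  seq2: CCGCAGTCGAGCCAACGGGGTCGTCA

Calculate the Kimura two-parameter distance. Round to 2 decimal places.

0.63

Of 26 sites, 3 differences are transitions and 8 are transversions, so P = 3/26 ≈ 0.115385 and Q = 8/26 ≈ 0.307692.
Under the Kimura two-parameter model, d = −½ ln(1 − 2P − Q) − ¼ ln(1 − 2Q).
1 − 2P − Q = 0.461538, giving −½ ln(0.461538) = 0.386595.
1 − 2Q = 0.384616, giving −¼ ln(0.384616) = 0.238877.
d = 0.386595 + 0.238877 = 0.625472.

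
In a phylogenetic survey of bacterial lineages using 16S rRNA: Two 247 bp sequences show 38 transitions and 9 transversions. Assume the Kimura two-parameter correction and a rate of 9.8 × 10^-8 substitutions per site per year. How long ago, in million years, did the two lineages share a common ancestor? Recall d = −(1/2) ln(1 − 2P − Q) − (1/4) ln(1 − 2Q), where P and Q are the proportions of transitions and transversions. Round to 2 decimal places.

P = 38/247 ≈ 0.153846 and Q = 9/247 ≈ 0.036437.
Under the Kimura two-parameter model, d = −½ ln(1 − 2P − Q) − ¼ ln(1 − 2Q).
1 − 2P − Q = 0.655871, giving −½ ln(0.655871) = 0.210896.
1 − 2Q = 0.927126, giving −¼ ln(0.927126) = 0.018916.
d = 0.210896 + 0.018916 = 0.229812.
Under a molecular clock d = 2μt, so t = d/(2μ) = 0.229812 / (2 × 9.8 × 10^-8) = 1.17 million years.

1.17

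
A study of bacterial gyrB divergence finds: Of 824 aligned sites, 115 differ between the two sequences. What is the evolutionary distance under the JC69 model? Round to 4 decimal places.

0.1544

p = 115/824 ≈ 0.139563.
d = −(3/4) ln(1 − 4p/3) = −0.75 ln(1 − 0.186084) = −0.75 ln(0.813916)
  = −0.75 × (-0.205898) = 0.154424 substitutions/site.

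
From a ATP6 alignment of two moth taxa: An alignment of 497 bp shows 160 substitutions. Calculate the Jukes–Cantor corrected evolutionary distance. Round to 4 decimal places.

0.4206

p = 160/497 ≈ 0.321932.
d = −(3/4) ln(1 − 4p/3) = −0.75 ln(1 − 0.429243) = −0.75 ln(0.570757)
  = −0.75 × (-0.560792) = 0.420594 substitutions/site.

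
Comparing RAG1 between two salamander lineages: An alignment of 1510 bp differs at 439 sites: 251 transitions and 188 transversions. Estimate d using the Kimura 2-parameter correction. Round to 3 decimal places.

0.377

P = 251/1510 ≈ 0.166225 and Q = 188/1510 ≈ 0.124503.
Under the Kimura two-parameter model, d = −½ ln(1 − 2P − Q) − ¼ ln(1 − 2Q).
1 − 2P − Q = 0.543047, giving −½ ln(0.543047) = 0.305280.
1 − 2Q = 0.750994, giving −¼ ln(0.750994) = 0.071589.
d = 0.305280 + 0.071589 = 0.376869.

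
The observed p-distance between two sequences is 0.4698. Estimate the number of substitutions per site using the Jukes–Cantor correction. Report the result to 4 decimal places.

0.7384

d = −(3/4) ln(1 − 4p/3) = −0.75 ln(1 − 0.6264) = −0.75 ln(0.3736)
  = −0.75 × (-0.984570) = 0.738428 substitutions/site.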